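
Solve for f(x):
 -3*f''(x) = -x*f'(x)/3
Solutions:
 f(x) = C1 + C2*erfi(sqrt(2)*x/6)


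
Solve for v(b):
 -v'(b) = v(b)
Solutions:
 v(b) = C1*exp(-b)


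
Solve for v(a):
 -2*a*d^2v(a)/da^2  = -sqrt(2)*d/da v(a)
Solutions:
 v(a) = C1 + C2*a^(sqrt(2)/2 + 1)


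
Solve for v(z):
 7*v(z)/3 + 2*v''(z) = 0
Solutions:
 v(z) = C1*sin(sqrt(42)*z/6) + C2*cos(sqrt(42)*z/6)


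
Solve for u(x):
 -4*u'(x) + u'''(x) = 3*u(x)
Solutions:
 u(x) = C1*exp(-x) + C2*exp(x*(1 - sqrt(13))/2) + C3*exp(x*(1 + sqrt(13))/2)


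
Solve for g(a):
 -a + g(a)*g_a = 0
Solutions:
 g(a) = -sqrt(C1 + a^2)
 g(a) = sqrt(C1 + a^2)


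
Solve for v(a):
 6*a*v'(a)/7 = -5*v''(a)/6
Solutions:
 v(a) = C1 + C2*erf(3*sqrt(70)*a/35)


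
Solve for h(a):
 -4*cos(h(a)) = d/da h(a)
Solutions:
 h(a) = pi - asin((C1 + exp(8*a))/(C1 - exp(8*a)))
 h(a) = asin((C1 + exp(8*a))/(C1 - exp(8*a)))


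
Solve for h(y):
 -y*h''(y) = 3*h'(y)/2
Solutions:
 h(y) = C1 + C2/sqrt(y)


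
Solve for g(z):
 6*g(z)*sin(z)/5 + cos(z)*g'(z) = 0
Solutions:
 g(z) = C1*cos(z)^(6/5)


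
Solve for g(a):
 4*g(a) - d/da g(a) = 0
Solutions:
 g(a) = C1*exp(4*a)


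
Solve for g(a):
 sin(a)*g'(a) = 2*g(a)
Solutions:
 g(a) = C1*(cos(a) - 1)/(cos(a) + 1)


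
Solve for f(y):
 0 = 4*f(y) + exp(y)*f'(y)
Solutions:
 f(y) = C1*exp(4*exp(-y))


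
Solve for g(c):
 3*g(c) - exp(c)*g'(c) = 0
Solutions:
 g(c) = C1*exp(-3*exp(-c))


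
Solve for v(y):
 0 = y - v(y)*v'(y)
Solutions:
 v(y) = -sqrt(C1 + y^2)
 v(y) = sqrt(C1 + y^2)


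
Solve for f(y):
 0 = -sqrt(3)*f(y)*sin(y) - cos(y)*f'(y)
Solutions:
 f(y) = C1*cos(y)^(sqrt(3))


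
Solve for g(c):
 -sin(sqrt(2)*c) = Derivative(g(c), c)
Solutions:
 g(c) = C1 + sqrt(2)*cos(sqrt(2)*c)/2


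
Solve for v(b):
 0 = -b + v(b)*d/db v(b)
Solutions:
 v(b) = -sqrt(C1 + b^2)
 v(b) = sqrt(C1 + b^2)


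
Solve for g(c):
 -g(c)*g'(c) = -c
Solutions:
 g(c) = -sqrt(C1 + c^2)
 g(c) = sqrt(C1 + c^2)


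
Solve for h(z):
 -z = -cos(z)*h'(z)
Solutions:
 h(z) = C1 + Integral(z/cos(z), z)


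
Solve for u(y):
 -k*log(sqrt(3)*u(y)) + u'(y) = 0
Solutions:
 Integral(1/(2*log(_y) + log(3)), (_y, u(y))) = C1 + k*y/2


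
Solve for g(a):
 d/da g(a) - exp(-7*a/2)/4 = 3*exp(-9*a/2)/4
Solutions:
 g(a) = C1 - exp(-7*a/2)/14 - exp(-9*a/2)/6


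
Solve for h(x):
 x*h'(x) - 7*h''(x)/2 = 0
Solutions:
 h(x) = C1 + C2*erfi(sqrt(7)*x/7)


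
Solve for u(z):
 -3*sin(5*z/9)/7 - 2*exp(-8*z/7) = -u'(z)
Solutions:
 u(z) = C1 - 27*cos(5*z/9)/35 - 7*exp(-8*z/7)/4


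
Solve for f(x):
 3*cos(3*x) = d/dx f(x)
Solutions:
 f(x) = C1 + sin(3*x)


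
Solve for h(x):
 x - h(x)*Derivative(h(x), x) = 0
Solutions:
 h(x) = -sqrt(C1 + x^2)
 h(x) = sqrt(C1 + x^2)


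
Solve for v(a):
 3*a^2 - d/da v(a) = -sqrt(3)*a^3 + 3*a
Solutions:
 v(a) = C1 + sqrt(3)*a^4/4 + a^3 - 3*a^2/2


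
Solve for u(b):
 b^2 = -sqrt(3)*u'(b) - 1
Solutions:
 u(b) = C1 - sqrt(3)*b^3/9 - sqrt(3)*b/3


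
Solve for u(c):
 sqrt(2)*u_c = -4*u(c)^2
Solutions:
 u(c) = 1/(C1 + 2*sqrt(2)*c)


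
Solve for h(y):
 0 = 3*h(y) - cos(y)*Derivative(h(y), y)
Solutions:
 h(y) = C1*(sin(y) + 1)^(3/2)/(sin(y) - 1)^(3/2)


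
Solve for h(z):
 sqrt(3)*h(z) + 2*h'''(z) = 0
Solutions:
 h(z) = C3*exp(-2^(2/3)*3^(1/6)*z/2) + (C1*sin(6^(2/3)*z/4) + C2*cos(6^(2/3)*z/4))*exp(2^(2/3)*3^(1/6)*z/4)


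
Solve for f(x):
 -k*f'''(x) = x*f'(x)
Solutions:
 f(x) = C1 + Integral(C2*airyai(x*(-1/k)^(1/3)) + C3*airybi(x*(-1/k)^(1/3)), x)


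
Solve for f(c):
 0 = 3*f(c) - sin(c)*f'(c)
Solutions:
 f(c) = C1*(cos(c) - 1)^(3/2)/(cos(c) + 1)^(3/2)


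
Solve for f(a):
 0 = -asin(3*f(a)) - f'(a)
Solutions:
 Integral(1/asin(3*_y), (_y, f(a))) = C1 - a


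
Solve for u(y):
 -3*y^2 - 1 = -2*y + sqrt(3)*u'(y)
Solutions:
 u(y) = C1 - sqrt(3)*y^3/3 + sqrt(3)*y^2/3 - sqrt(3)*y/3


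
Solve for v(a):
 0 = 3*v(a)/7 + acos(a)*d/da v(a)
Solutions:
 v(a) = C1*exp(-3*Integral(1/acos(a), a)/7)


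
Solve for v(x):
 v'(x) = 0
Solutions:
 v(x) = C1


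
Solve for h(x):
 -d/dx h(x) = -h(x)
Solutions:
 h(x) = C1*exp(x)


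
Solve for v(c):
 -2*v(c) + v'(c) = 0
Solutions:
 v(c) = C1*exp(2*c)


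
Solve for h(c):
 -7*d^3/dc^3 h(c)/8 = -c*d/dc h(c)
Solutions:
 h(c) = C1 + Integral(C2*airyai(2*7^(2/3)*c/7) + C3*airybi(2*7^(2/3)*c/7), c)


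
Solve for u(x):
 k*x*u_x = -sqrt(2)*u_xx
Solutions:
 u(x) = Piecewise((-2^(3/4)*sqrt(pi)*C1*erf(2^(1/4)*sqrt(k)*x/2)/(2*sqrt(k)) - C2, (k > 0) | (k < 0)), (-C1*x - C2, True))


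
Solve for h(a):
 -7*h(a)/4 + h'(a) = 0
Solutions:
 h(a) = C1*exp(7*a/4)


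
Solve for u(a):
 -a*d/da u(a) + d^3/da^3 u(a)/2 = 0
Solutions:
 u(a) = C1 + Integral(C2*airyai(2^(1/3)*a) + C3*airybi(2^(1/3)*a), a)


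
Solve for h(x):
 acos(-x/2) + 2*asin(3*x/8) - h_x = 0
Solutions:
 h(x) = C1 + x*acos(-x/2) + 2*x*asin(3*x/8) + sqrt(4 - x^2) + 2*sqrt(64 - 9*x^2)/3


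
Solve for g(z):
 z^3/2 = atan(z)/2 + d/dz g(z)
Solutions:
 g(z) = C1 + z^4/8 - z*atan(z)/2 + log(z^2 + 1)/4


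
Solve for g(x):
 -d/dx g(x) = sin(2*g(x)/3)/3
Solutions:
 x/3 + 3*log(cos(2*g(x)/3) - 1)/4 - 3*log(cos(2*g(x)/3) + 1)/4 = C1


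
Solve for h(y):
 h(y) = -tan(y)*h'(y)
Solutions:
 h(y) = C1/sin(y)


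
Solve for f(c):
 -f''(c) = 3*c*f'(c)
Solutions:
 f(c) = C1 + C2*erf(sqrt(6)*c/2)


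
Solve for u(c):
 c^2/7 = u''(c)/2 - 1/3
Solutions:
 u(c) = C1 + C2*c + c^4/42 + c^2/3


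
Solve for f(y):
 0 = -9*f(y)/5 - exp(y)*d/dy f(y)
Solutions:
 f(y) = C1*exp(9*exp(-y)/5)


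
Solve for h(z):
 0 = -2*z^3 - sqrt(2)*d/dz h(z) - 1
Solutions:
 h(z) = C1 - sqrt(2)*z^4/4 - sqrt(2)*z/2


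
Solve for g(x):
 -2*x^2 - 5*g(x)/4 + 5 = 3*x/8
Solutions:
 g(x) = -8*x^2/5 - 3*x/10 + 4


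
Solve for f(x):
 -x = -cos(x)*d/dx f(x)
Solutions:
 f(x) = C1 + Integral(x/cos(x), x)


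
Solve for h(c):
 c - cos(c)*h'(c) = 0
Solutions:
 h(c) = C1 + Integral(c/cos(c), c)


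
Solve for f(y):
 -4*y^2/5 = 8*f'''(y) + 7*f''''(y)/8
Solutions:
 f(y) = C1 + C2*y + C3*y^2 + C4*exp(-64*y/7) - y^5/600 + 7*y^4/7680 - 49*y^3/122880


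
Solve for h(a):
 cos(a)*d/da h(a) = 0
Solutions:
 h(a) = C1


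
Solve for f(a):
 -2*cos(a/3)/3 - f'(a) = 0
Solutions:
 f(a) = C1 - 2*sin(a/3)


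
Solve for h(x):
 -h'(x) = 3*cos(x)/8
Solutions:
 h(x) = C1 - 3*sin(x)/8


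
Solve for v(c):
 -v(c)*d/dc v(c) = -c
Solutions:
 v(c) = -sqrt(C1 + c^2)
 v(c) = sqrt(C1 + c^2)


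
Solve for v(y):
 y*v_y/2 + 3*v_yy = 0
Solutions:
 v(y) = C1 + C2*erf(sqrt(3)*y/6)


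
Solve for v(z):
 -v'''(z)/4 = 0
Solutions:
 v(z) = C1 + C2*z + C3*z^2


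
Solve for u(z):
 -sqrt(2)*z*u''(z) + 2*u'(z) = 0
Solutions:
 u(z) = C1 + C2*z^(1 + sqrt(2))


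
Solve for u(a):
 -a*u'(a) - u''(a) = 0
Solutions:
 u(a) = C1 + C2*erf(sqrt(2)*a/2)


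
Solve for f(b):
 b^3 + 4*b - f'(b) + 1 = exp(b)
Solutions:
 f(b) = C1 + b^4/4 + 2*b^2 + b - exp(b)


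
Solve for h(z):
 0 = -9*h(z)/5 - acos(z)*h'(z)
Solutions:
 h(z) = C1*exp(-9*Integral(1/acos(z), z)/5)


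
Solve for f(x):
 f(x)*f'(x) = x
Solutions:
 f(x) = -sqrt(C1 + x^2)
 f(x) = sqrt(C1 + x^2)


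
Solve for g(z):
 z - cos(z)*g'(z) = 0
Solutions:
 g(z) = C1 + Integral(z/cos(z), z)


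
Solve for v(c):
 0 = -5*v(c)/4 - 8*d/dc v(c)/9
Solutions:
 v(c) = C1*exp(-45*c/32)


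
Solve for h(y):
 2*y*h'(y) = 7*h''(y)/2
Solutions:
 h(y) = C1 + C2*erfi(sqrt(14)*y/7)


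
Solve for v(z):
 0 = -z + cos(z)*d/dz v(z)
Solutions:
 v(z) = C1 + Integral(z/cos(z), z)


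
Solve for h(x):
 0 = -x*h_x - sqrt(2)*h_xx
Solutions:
 h(x) = C1 + C2*erf(2^(1/4)*x/2)


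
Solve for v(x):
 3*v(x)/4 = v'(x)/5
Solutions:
 v(x) = C1*exp(15*x/4)


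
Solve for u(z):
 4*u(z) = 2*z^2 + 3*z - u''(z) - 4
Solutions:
 u(z) = C1*sin(2*z) + C2*cos(2*z) + z^2/2 + 3*z/4 - 5/4


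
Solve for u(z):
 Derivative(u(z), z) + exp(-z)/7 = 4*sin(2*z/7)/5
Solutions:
 u(z) = C1 - 14*cos(2*z/7)/5 + exp(-z)/7


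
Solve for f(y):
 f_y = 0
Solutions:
 f(y) = C1


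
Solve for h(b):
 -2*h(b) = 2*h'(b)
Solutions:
 h(b) = C1*exp(-b)


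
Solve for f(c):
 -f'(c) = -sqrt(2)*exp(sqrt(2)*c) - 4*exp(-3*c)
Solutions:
 f(c) = C1 + exp(sqrt(2)*c) - 4*exp(-3*c)/3


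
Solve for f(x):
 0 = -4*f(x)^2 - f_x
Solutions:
 f(x) = 1/(C1 + 4*x)


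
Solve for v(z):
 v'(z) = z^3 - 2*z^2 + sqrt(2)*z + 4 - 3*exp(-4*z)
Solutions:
 v(z) = C1 + z^4/4 - 2*z^3/3 + sqrt(2)*z^2/2 + 4*z + 3*exp(-4*z)/4


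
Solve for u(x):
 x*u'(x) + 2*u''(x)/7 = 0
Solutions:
 u(x) = C1 + C2*erf(sqrt(7)*x/2)


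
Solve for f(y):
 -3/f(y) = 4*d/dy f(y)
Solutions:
 f(y) = -sqrt(C1 - 6*y)/2
 f(y) = sqrt(C1 - 6*y)/2


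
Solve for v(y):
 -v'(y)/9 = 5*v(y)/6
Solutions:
 v(y) = C1*exp(-15*y/2)


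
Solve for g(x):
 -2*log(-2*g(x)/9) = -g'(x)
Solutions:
 -Integral(1/(log(-_y) - 2*log(3) + log(2)), (_y, g(x)))/2 = C1 - x


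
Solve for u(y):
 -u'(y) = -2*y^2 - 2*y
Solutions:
 u(y) = C1 + 2*y^3/3 + y^2


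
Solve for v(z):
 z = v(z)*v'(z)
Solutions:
 v(z) = -sqrt(C1 + z^2)
 v(z) = sqrt(C1 + z^2)


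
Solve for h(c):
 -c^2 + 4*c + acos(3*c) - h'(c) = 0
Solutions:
 h(c) = C1 - c^3/3 + 2*c^2 + c*acos(3*c) - sqrt(1 - 9*c^2)/3


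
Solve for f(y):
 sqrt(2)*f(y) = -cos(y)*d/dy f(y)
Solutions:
 f(y) = C1*(sin(y) - 1)^(sqrt(2)/2)/(sin(y) + 1)^(sqrt(2)/2)


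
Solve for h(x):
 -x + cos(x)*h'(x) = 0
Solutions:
 h(x) = C1 + Integral(x/cos(x), x)


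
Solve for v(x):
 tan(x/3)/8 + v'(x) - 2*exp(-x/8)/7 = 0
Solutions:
 v(x) = C1 - 3*log(tan(x/3)^2 + 1)/16 - 16*exp(-x/8)/7


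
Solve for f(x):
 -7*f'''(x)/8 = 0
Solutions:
 f(x) = C1 + C2*x + C3*x^2


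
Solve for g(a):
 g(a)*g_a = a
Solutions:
 g(a) = -sqrt(C1 + a^2)
 g(a) = sqrt(C1 + a^2)


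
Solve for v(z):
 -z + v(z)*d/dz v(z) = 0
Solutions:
 v(z) = -sqrt(C1 + z^2)
 v(z) = sqrt(C1 + z^2)


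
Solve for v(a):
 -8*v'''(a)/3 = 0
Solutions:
 v(a) = C1 + C2*a + C3*a^2


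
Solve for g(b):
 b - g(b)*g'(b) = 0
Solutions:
 g(b) = -sqrt(C1 + b^2)
 g(b) = sqrt(C1 + b^2)


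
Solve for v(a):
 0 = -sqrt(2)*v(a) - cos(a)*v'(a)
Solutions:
 v(a) = C1*(sin(a) - 1)^(sqrt(2)/2)/(sin(a) + 1)^(sqrt(2)/2)


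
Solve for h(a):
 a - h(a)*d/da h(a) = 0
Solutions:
 h(a) = -sqrt(C1 + a^2)
 h(a) = sqrt(C1 + a^2)


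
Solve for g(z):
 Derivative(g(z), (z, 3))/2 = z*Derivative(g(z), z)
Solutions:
 g(z) = C1 + Integral(C2*airyai(2^(1/3)*z) + C3*airybi(2^(1/3)*z), z)


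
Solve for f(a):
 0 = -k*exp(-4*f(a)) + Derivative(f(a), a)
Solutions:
 f(a) = log(-I*(C1 + 4*a*k)^(1/4))
 f(a) = log(I*(C1 + 4*a*k)^(1/4))
 f(a) = log(-(C1 + 4*a*k)^(1/4))
 f(a) = log(C1 + 4*a*k)/4


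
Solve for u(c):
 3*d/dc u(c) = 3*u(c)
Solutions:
 u(c) = C1*exp(c)


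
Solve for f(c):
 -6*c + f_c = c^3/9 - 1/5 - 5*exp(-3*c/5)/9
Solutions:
 f(c) = C1 + c^4/36 + 3*c^2 - c/5 + 25*exp(-3*c/5)/27


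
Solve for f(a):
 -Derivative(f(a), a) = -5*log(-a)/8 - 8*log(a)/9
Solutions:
 f(a) = C1 + 109*a*log(a)/72 + a*(-109 + 45*I*pi)/72


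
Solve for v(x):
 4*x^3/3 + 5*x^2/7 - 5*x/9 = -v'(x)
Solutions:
 v(x) = C1 - x^4/3 - 5*x^3/21 + 5*x^2/18


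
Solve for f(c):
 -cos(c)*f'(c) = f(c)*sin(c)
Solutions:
 f(c) = C1*cos(c)


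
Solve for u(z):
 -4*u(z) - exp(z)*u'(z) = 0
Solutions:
 u(z) = C1*exp(4*exp(-z))


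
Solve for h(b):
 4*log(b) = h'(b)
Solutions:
 h(b) = C1 + 4*b*log(b) - 4*b


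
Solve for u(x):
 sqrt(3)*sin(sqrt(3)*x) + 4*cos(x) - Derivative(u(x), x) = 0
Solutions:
 u(x) = C1 + 4*sin(x) - cos(sqrt(3)*x)


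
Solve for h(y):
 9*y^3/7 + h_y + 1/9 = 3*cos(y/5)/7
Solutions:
 h(y) = C1 - 9*y^4/28 - y/9 + 15*sin(y/5)/7


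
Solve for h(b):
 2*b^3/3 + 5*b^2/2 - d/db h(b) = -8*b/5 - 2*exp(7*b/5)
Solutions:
 h(b) = C1 + b^4/6 + 5*b^3/6 + 4*b^2/5 + 10*exp(7*b/5)/7


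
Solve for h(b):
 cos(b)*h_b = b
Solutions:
 h(b) = C1 + Integral(b/cos(b), b)


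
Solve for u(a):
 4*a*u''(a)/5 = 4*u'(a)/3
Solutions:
 u(a) = C1 + C2*a^(8/3)


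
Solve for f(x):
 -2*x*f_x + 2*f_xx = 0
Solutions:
 f(x) = C1 + C2*erfi(sqrt(2)*x/2)


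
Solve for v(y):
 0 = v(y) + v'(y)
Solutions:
 v(y) = C1*exp(-y)


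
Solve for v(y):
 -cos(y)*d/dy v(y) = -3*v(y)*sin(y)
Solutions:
 v(y) = C1/cos(y)^3


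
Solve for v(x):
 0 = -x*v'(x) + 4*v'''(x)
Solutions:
 v(x) = C1 + Integral(C2*airyai(2^(1/3)*x/2) + C3*airybi(2^(1/3)*x/2), x)


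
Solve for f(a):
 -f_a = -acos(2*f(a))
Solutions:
 Integral(1/acos(2*_y), (_y, f(a))) = C1 + a


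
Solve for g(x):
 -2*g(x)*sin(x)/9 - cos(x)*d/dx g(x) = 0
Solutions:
 g(x) = C1*cos(x)^(2/9)


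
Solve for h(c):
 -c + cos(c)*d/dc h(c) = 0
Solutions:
 h(c) = C1 + Integral(c/cos(c), c)


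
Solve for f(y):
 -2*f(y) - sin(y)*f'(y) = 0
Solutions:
 f(y) = C1*(cos(y) + 1)/(cos(y) - 1)


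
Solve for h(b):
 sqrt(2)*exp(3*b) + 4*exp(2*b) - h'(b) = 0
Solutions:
 h(b) = C1 + sqrt(2)*exp(3*b)/3 + 2*exp(2*b)


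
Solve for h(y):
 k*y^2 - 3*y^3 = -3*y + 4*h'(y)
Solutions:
 h(y) = C1 + k*y^3/12 - 3*y^4/16 + 3*y^2/8


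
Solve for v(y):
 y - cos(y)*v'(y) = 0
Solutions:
 v(y) = C1 + Integral(y/cos(y), y)


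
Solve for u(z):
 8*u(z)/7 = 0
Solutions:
 u(z) = 0


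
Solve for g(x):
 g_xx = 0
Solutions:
 g(x) = C1 + C2*x


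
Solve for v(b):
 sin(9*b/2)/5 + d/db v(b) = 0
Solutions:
 v(b) = C1 + 2*cos(9*b/2)/45


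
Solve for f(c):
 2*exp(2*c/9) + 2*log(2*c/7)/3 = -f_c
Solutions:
 f(c) = C1 - 2*c*log(c)/3 + 2*c*(-log(2) + 1 + log(7))/3 - 9*exp(2*c/9)


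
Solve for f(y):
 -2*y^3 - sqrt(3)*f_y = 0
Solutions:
 f(y) = C1 - sqrt(3)*y^4/6


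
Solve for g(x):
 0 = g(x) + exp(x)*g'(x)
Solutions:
 g(x) = C1*exp(exp(-x))


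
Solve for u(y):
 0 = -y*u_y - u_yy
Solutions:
 u(y) = C1 + C2*erf(sqrt(2)*y/2)


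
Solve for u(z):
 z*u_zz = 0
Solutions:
 u(z) = C1 + C2*z


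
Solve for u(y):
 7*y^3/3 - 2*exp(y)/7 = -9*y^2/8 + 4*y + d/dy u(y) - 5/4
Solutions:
 u(y) = C1 + 7*y^4/12 + 3*y^3/8 - 2*y^2 + 5*y/4 - 2*exp(y)/7


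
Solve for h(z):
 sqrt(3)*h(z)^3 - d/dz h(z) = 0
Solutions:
 h(z) = -sqrt(2)*sqrt(-1/(C1 + sqrt(3)*z))/2
 h(z) = sqrt(2)*sqrt(-1/(C1 + sqrt(3)*z))/2


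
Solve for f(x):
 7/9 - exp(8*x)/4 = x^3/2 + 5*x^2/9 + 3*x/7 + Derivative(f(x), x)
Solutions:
 f(x) = C1 - x^4/8 - 5*x^3/27 - 3*x^2/14 + 7*x/9 - exp(8*x)/32


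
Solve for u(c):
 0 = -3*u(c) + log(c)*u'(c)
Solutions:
 u(c) = C1*exp(3*li(c))


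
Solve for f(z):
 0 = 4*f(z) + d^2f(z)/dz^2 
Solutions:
 f(z) = C1*sin(2*z) + C2*cos(2*z)


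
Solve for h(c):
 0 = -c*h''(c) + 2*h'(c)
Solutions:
 h(c) = C1 + C2*c^3


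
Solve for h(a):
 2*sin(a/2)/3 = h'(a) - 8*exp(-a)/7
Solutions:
 h(a) = C1 - 4*cos(a/2)/3 - 8*exp(-a)/7


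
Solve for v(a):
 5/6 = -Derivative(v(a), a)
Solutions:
 v(a) = C1 - 5*a/6


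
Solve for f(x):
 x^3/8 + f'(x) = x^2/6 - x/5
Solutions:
 f(x) = C1 - x^4/32 + x^3/18 - x^2/10


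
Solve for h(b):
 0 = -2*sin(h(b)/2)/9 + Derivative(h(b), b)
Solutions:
 -2*b/9 + log(cos(h(b)/2) - 1) - log(cos(h(b)/2) + 1) = C1


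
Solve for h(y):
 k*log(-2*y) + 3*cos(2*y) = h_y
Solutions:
 h(y) = C1 + k*y*(log(-y) - 1) + k*y*log(2) + 3*sin(2*y)/2


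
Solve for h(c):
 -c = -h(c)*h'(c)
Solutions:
 h(c) = -sqrt(C1 + c^2)
 h(c) = sqrt(C1 + c^2)


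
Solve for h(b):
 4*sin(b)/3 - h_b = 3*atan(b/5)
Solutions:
 h(b) = C1 - 3*b*atan(b/5) + 15*log(b^2 + 25)/2 - 4*cos(b)/3


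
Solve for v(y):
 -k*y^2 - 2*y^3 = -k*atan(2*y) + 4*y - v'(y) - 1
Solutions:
 v(y) = C1 + k*y^3/3 - k*(y*atan(2*y) - log(4*y^2 + 1)/4) + y^4/2 + 2*y^2 - y


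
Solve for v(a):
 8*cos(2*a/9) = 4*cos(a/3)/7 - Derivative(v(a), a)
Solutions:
 v(a) = C1 - 36*sin(2*a/9) + 12*sin(a/3)/7


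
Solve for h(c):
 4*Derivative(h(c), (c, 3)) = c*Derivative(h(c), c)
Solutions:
 h(c) = C1 + Integral(C2*airyai(2^(1/3)*c/2) + C3*airybi(2^(1/3)*c/2), c)


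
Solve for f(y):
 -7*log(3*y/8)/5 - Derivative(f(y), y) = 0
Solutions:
 f(y) = C1 - 7*y*log(y)/5 - 7*y*log(3)/5 + 7*y/5 + 21*y*log(2)/5


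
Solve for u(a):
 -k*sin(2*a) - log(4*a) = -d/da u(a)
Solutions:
 u(a) = C1 + a*log(a) - a + 2*a*log(2) - k*cos(2*a)/2


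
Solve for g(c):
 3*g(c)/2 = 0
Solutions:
 g(c) = 0


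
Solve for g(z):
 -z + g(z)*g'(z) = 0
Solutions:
 g(z) = -sqrt(C1 + z^2)
 g(z) = sqrt(C1 + z^2)


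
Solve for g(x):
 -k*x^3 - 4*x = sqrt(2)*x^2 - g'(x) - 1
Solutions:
 g(x) = C1 + k*x^4/4 + sqrt(2)*x^3/3 + 2*x^2 - x


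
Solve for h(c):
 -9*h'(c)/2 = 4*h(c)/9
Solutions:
 h(c) = C1*exp(-8*c/81)


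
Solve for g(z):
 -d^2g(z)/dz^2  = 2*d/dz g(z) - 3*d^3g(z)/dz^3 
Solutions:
 g(z) = C1 + C2*exp(-2*z/3) + C3*exp(z)


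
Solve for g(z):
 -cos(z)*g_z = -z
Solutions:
 g(z) = C1 + Integral(z/cos(z), z)


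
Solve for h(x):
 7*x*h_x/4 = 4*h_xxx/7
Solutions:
 h(x) = C1 + Integral(C2*airyai(14^(2/3)*x/4) + C3*airybi(14^(2/3)*x/4), x)


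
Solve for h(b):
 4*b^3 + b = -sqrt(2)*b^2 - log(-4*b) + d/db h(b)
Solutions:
 h(b) = C1 + b^4 + sqrt(2)*b^3/3 + b^2/2 + b*log(-b) + b*(-1 + 2*log(2))


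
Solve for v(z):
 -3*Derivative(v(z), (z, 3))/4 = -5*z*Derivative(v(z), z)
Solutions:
 v(z) = C1 + Integral(C2*airyai(20^(1/3)*3^(2/3)*z/3) + C3*airybi(20^(1/3)*3^(2/3)*z/3), z)


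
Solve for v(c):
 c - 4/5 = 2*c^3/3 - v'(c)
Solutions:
 v(c) = C1 + c^4/6 - c^2/2 + 4*c/5


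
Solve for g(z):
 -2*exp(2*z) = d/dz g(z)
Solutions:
 g(z) = C1 - exp(2*z)


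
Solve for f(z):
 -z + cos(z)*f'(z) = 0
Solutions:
 f(z) = C1 + Integral(z/cos(z), z)


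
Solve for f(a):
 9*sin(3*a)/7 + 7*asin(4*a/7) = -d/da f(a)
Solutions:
 f(a) = C1 - 7*a*asin(4*a/7) - 7*sqrt(49 - 16*a^2)/4 + 3*cos(3*a)/7


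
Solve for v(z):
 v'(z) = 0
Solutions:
 v(z) = C1


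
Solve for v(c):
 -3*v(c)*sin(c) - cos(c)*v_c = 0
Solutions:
 v(c) = C1*cos(c)^3


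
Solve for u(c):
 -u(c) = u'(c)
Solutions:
 u(c) = C1*exp(-c)


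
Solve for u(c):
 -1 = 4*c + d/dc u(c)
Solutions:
 u(c) = C1 - 2*c^2 - c


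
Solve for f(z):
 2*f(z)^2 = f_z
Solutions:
 f(z) = -1/(C1 + 2*z)


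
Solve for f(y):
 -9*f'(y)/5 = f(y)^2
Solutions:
 f(y) = 9/(C1 + 5*y)


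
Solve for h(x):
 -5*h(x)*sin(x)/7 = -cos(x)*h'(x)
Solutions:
 h(x) = C1/cos(x)^(5/7)


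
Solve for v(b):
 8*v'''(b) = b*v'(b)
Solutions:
 v(b) = C1 + Integral(C2*airyai(b/2) + C3*airybi(b/2), b)


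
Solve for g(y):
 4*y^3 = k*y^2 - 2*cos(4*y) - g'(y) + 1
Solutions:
 g(y) = C1 + k*y^3/3 - y^4 + y - sin(4*y)/2


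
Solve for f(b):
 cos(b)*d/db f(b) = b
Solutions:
 f(b) = C1 + Integral(b/cos(b), b)


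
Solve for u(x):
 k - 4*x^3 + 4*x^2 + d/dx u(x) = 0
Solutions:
 u(x) = C1 - k*x + x^4 - 4*x^3/3


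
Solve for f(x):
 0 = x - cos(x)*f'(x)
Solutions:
 f(x) = C1 + Integral(x/cos(x), x)


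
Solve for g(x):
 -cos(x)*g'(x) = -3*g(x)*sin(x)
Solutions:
 g(x) = C1/cos(x)^3


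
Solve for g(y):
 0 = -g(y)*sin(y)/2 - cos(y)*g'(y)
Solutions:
 g(y) = C1*sqrt(cos(y))


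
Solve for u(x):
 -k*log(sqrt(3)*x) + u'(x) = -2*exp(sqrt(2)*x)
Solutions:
 u(x) = C1 + k*x*log(x) + k*x*(-1 + log(3)/2) - sqrt(2)*exp(sqrt(2)*x)


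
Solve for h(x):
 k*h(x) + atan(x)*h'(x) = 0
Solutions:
 h(x) = C1*exp(-k*Integral(1/atan(x), x))


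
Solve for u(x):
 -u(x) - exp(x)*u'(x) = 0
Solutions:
 u(x) = C1*exp(exp(-x))


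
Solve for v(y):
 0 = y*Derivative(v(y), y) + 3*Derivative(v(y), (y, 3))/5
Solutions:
 v(y) = C1 + Integral(C2*airyai(-3^(2/3)*5^(1/3)*y/3) + C3*airybi(-3^(2/3)*5^(1/3)*y/3), y)


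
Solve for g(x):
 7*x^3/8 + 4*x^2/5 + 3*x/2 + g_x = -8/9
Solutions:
 g(x) = C1 - 7*x^4/32 - 4*x^3/15 - 3*x^2/4 - 8*x/9


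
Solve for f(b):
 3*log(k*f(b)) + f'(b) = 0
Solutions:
 li(k*f(b))/k = C1 - 3*b


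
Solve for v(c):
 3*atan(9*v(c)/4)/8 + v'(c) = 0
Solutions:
 Integral(1/atan(9*_y/4), (_y, v(c))) = C1 - 3*c/8


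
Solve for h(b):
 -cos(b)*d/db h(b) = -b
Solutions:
 h(b) = C1 + Integral(b/cos(b), b)


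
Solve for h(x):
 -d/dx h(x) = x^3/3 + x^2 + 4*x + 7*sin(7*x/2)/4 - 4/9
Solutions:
 h(x) = C1 - x^4/12 - x^3/3 - 2*x^2 + 4*x/9 + cos(7*x/2)/2


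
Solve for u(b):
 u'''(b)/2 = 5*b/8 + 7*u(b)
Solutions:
 u(b) = C3*exp(14^(1/3)*b) - 5*b/56 + (C1*sin(14^(1/3)*sqrt(3)*b/2) + C2*cos(14^(1/3)*sqrt(3)*b/2))*exp(-14^(1/3)*b/2)


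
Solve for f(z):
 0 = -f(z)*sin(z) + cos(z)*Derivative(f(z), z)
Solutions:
 f(z) = C1/cos(z)


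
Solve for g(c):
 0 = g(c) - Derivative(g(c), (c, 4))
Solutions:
 g(c) = C1*exp(-c) + C2*exp(c) + C3*sin(c) + C4*cos(c)


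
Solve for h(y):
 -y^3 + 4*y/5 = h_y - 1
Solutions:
 h(y) = C1 - y^4/4 + 2*y^2/5 + y


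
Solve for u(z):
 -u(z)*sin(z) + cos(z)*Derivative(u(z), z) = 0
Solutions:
 u(z) = C1/cos(z)


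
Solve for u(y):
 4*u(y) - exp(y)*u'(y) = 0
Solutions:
 u(y) = C1*exp(-4*exp(-y))


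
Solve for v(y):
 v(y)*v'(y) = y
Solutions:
 v(y) = -sqrt(C1 + y^2)
 v(y) = sqrt(C1 + y^2)


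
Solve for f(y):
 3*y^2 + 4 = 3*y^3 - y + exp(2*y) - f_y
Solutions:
 f(y) = C1 + 3*y^4/4 - y^3 - y^2/2 - 4*y + exp(2*y)/2


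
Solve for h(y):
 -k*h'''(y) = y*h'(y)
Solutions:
 h(y) = C1 + Integral(C2*airyai(y*(-1/k)^(1/3)) + C3*airybi(y*(-1/k)^(1/3)), y)


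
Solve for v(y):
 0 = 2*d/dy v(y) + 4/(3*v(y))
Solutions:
 v(y) = -sqrt(C1 - 12*y)/3
 v(y) = sqrt(C1 - 12*y)/3


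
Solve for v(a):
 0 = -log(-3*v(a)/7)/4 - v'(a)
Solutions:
 4*Integral(1/(log(-_y) - log(7) + log(3)), (_y, v(a))) = C1 - a


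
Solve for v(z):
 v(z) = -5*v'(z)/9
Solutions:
 v(z) = C1*exp(-9*z/5)


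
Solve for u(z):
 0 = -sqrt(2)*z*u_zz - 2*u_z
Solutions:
 u(z) = C1 + C2*z^(1 - sqrt(2))


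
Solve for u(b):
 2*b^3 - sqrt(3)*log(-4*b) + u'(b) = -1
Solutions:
 u(b) = C1 - b^4/2 + sqrt(3)*b*log(-b) + b*(-sqrt(3) - 1 + 2*sqrt(3)*log(2))


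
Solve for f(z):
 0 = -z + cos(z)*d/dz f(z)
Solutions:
 f(z) = C1 + Integral(z/cos(z), z)


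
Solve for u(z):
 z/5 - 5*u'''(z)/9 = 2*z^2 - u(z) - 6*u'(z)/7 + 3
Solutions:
 u(z) = C1*exp(-z*(12*7350^(1/3)/(sqrt(49945) + 245)^(1/3) + 140^(1/3)*3^(2/3)*(sqrt(49945) + 245)^(1/3))/140)*sin(3*3^(1/6)*z*(-140^(1/3)*(sqrt(49945) + 245)^(1/3) + 4*2450^(1/3)*3^(2/3)/(sqrt(49945) + 245)^(1/3))/140) + C2*exp(-z*(12*7350^(1/3)/(sqrt(49945) + 245)^(1/3) + 140^(1/3)*3^(2/3)*(sqrt(49945) + 245)^(1/3))/140)*cos(3*3^(1/6)*z*(-140^(1/3)*(sqrt(49945) + 245)^(1/3) + 4*2450^(1/3)*3^(2/3)/(sqrt(49945) + 245)^(1/3))/140) + C3*exp(z*(12*7350^(1/3)/(sqrt(49945) + 245)^(1/3) + 140^(1/3)*3^(2/3)*(sqrt(49945) + 245)^(1/3))/70) + 2*z^2 - 127*z/35 + 1497/245


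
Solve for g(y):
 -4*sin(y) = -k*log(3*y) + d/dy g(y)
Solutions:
 g(y) = C1 + k*y*(log(y) - 1) + k*y*log(3) + 4*cos(y)


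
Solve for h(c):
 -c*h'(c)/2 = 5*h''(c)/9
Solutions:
 h(c) = C1 + C2*erf(3*sqrt(5)*c/10)


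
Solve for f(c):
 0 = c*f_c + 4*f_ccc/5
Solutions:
 f(c) = C1 + Integral(C2*airyai(-10^(1/3)*c/2) + C3*airybi(-10^(1/3)*c/2), c)


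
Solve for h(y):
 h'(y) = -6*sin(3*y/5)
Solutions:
 h(y) = C1 + 10*cos(3*y/5)


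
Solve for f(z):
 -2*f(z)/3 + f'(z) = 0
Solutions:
 f(z) = C1*exp(2*z/3)


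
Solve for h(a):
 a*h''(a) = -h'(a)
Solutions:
 h(a) = C1 + C2*log(a)


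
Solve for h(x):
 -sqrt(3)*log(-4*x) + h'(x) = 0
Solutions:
 h(x) = C1 + sqrt(3)*x*log(-x) + sqrt(3)*x*(-1 + 2*log(2))


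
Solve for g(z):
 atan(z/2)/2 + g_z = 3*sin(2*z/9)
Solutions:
 g(z) = C1 - z*atan(z/2)/2 + log(z^2 + 4)/2 - 27*cos(2*z/9)/2


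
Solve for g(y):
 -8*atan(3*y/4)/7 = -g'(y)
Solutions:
 g(y) = C1 + 8*y*atan(3*y/4)/7 - 16*log(9*y^2 + 16)/21


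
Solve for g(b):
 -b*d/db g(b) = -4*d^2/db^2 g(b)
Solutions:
 g(b) = C1 + C2*erfi(sqrt(2)*b/4)


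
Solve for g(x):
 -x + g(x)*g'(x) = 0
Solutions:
 g(x) = -sqrt(C1 + x^2)
 g(x) = sqrt(C1 + x^2)


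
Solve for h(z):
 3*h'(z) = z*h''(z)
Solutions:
 h(z) = C1 + C2*z^4


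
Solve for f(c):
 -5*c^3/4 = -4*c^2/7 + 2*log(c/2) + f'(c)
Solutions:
 f(c) = C1 - 5*c^4/16 + 4*c^3/21 - 2*c*log(c) + 2*c*log(2) + 2*c


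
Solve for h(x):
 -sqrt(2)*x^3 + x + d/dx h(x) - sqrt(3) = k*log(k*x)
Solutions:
 h(x) = C1 + k*x*log(k*x) + sqrt(2)*x^4/4 - x^2/2 + x*(-k + sqrt(3))


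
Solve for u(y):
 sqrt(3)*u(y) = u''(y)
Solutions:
 u(y) = C1*exp(-3^(1/4)*y) + C2*exp(3^(1/4)*y)


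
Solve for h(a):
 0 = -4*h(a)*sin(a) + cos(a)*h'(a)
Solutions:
 h(a) = C1/cos(a)^4


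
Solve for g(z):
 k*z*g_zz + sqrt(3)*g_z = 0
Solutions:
 g(z) = C1 + z^(((re(k) - sqrt(3))*re(k) + im(k)^2)/(re(k)^2 + im(k)^2))*(C2*sin(sqrt(3)*log(z)*Abs(im(k))/(re(k)^2 + im(k)^2)) + C3*cos(sqrt(3)*log(z)*im(k)/(re(k)^2 + im(k)^2)))


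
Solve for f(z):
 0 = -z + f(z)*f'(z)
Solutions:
 f(z) = -sqrt(C1 + z^2)
 f(z) = sqrt(C1 + z^2)


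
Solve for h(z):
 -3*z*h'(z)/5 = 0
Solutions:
 h(z) = C1


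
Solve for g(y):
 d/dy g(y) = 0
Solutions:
 g(y) = C1


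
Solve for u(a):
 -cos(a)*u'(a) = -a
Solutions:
 u(a) = C1 + Integral(a/cos(a), a)


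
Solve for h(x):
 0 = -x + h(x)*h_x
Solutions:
 h(x) = -sqrt(C1 + x^2)
 h(x) = sqrt(C1 + x^2)


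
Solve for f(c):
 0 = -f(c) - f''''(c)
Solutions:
 f(c) = (C1*sin(sqrt(2)*c/2) + C2*cos(sqrt(2)*c/2))*exp(-sqrt(2)*c/2) + (C3*sin(sqrt(2)*c/2) + C4*cos(sqrt(2)*c/2))*exp(sqrt(2)*c/2)


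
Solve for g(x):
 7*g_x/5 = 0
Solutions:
 g(x) = C1


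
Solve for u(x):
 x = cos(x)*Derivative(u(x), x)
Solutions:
 u(x) = C1 + Integral(x/cos(x), x)


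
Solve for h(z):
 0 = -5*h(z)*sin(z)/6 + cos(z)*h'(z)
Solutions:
 h(z) = C1/cos(z)^(5/6)


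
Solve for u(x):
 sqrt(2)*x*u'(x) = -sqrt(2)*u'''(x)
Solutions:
 u(x) = C1 + Integral(C2*airyai(-x) + C3*airybi(-x), x)


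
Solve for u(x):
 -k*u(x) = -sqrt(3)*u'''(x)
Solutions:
 u(x) = C1*exp(3^(5/6)*k^(1/3)*x/3) + C2*exp(k^(1/3)*x*(-3^(5/6) + 3*3^(1/3)*I)/6) + C3*exp(-k^(1/3)*x*(3^(5/6) + 3*3^(1/3)*I)/6)


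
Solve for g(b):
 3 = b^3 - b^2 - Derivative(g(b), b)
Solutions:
 g(b) = C1 + b^4/4 - b^3/3 - 3*b


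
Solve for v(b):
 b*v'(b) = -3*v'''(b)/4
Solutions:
 v(b) = C1 + Integral(C2*airyai(-6^(2/3)*b/3) + C3*airybi(-6^(2/3)*b/3), b)


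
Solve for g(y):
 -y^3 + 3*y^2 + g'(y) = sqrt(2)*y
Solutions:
 g(y) = C1 + y^4/4 - y^3 + sqrt(2)*y^2/2


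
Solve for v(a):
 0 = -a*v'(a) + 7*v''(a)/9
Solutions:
 v(a) = C1 + C2*erfi(3*sqrt(14)*a/14)


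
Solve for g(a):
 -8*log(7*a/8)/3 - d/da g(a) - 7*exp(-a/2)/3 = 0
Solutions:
 g(a) = C1 - 8*a*log(a)/3 + a*(-8*log(7)/3 + 8/3 + 8*log(2)) + 14*exp(-a/2)/3


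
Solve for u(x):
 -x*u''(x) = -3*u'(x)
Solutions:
 u(x) = C1 + C2*x^4


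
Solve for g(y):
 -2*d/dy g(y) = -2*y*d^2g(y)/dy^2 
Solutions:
 g(y) = C1 + C2*y^2


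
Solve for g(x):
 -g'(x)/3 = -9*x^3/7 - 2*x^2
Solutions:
 g(x) = C1 + 27*x^4/28 + 2*x^3


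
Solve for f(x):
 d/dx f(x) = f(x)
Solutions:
 f(x) = C1*exp(x)


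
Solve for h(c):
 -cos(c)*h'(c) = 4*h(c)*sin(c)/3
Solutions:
 h(c) = C1*cos(c)^(4/3)


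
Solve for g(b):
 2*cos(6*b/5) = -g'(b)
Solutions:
 g(b) = C1 - 5*sin(6*b/5)/3


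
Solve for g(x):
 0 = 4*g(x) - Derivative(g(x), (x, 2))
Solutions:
 g(x) = C1*exp(-2*x) + C2*exp(2*x)


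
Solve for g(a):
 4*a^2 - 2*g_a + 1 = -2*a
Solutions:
 g(a) = C1 + 2*a^3/3 + a^2/2 + a/2


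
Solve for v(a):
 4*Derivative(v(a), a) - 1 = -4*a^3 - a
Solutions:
 v(a) = C1 - a^4/4 - a^2/8 + a/4


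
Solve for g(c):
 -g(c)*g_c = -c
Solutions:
 g(c) = -sqrt(C1 + c^2)
 g(c) = sqrt(C1 + c^2)


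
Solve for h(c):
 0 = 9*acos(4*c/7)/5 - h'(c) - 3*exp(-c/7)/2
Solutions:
 h(c) = C1 + 9*c*acos(4*c/7)/5 - 9*sqrt(49 - 16*c^2)/20 + 21*exp(-c/7)/2


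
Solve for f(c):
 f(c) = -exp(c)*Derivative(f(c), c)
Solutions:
 f(c) = C1*exp(exp(-c))


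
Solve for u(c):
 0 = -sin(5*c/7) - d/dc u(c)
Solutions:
 u(c) = C1 + 7*cos(5*c/7)/5


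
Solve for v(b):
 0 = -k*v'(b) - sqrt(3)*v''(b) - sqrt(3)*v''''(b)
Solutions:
 v(b) = C1 + C2*exp(2^(1/3)*b*(2^(1/3)*sqrt(3)*(3*k + sqrt(9*k^2 + 4))^(1/3)/12 - 2^(1/3)*I*(3*k + sqrt(9*k^2 + 4))^(1/3)/4 + 2/((-sqrt(3) + 3*I)*(3*k + sqrt(9*k^2 + 4))^(1/3)))) + C3*exp(2^(1/3)*b*(2^(1/3)*sqrt(3)*(3*k + sqrt(9*k^2 + 4))^(1/3)/12 + 2^(1/3)*I*(3*k + sqrt(9*k^2 + 4))^(1/3)/4 - 2/((sqrt(3) + 3*I)*(3*k + sqrt(9*k^2 + 4))^(1/3)))) + C4*exp(2^(1/3)*sqrt(3)*b*(-2^(1/3)*(3*k + sqrt(9*k^2 + 4))^(1/3) + 2/(3*k + sqrt(9*k^2 + 4))^(1/3))/6)


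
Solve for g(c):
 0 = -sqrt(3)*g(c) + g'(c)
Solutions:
 g(c) = C1*exp(sqrt(3)*c)


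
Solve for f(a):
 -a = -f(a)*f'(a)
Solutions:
 f(a) = -sqrt(C1 + a^2)
 f(a) = sqrt(C1 + a^2)


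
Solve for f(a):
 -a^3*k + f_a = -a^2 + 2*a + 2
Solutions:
 f(a) = C1 + a^4*k/4 - a^3/3 + a^2 + 2*a


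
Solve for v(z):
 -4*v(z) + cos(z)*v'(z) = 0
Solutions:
 v(z) = C1*(sin(z)^2 + 2*sin(z) + 1)/(sin(z)^2 - 2*sin(z) + 1)


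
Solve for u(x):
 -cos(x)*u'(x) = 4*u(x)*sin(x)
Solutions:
 u(x) = C1*cos(x)^4


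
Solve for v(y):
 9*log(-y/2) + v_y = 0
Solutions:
 v(y) = C1 - 9*y*log(-y) + 9*y*(log(2) + 1)


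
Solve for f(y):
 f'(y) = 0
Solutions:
 f(y) = C1


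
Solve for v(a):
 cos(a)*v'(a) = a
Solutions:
 v(a) = C1 + Integral(a/cos(a), a)


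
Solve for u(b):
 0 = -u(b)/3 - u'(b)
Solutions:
 u(b) = C1*exp(-b/3)


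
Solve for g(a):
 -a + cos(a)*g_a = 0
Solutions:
 g(a) = C1 + Integral(a/cos(a), a)


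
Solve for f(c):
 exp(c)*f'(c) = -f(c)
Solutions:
 f(c) = C1*exp(exp(-c))


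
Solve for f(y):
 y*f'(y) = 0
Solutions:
 f(y) = C1


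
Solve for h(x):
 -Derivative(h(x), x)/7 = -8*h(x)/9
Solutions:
 h(x) = C1*exp(56*x/9)


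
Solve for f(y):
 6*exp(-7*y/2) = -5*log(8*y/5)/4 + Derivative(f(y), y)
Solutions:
 f(y) = C1 + 5*y*log(y)/4 + 5*y*(-log(5) - 1 + 3*log(2))/4 - 12*exp(-7*y/2)/7


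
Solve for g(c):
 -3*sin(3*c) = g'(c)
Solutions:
 g(c) = C1 + cos(3*c)


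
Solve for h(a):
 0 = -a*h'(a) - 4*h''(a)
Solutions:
 h(a) = C1 + C2*erf(sqrt(2)*a/4)


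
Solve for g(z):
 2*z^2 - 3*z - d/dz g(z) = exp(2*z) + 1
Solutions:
 g(z) = C1 + 2*z^3/3 - 3*z^2/2 - z - exp(2*z)/2


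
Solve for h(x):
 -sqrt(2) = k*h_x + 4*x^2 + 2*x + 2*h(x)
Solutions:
 h(x) = C1*exp(-2*x/k) - k^2 + 2*k*x + k/2 - 2*x^2 - x - sqrt(2)/2


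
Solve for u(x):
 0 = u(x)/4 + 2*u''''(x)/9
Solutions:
 u(x) = (C1*sin(2^(3/4)*sqrt(3)*x/4) + C2*cos(2^(3/4)*sqrt(3)*x/4))*exp(-2^(3/4)*sqrt(3)*x/4) + (C3*sin(2^(3/4)*sqrt(3)*x/4) + C4*cos(2^(3/4)*sqrt(3)*x/4))*exp(2^(3/4)*sqrt(3)*x/4)


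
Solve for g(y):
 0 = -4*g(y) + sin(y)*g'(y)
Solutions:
 g(y) = C1*(cos(y)^2 - 2*cos(y) + 1)/(cos(y)^2 + 2*cos(y) + 1)


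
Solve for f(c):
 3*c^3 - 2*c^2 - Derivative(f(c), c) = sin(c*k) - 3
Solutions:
 f(c) = C1 + 3*c^4/4 - 2*c^3/3 + 3*c + cos(c*k)/k


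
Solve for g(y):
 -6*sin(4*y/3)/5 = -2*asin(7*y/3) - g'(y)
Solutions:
 g(y) = C1 - 2*y*asin(7*y/3) - 2*sqrt(9 - 49*y^2)/7 - 9*cos(4*y/3)/10


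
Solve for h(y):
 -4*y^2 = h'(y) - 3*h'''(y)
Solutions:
 h(y) = C1 + C2*exp(-sqrt(3)*y/3) + C3*exp(sqrt(3)*y/3) - 4*y^3/3 - 24*y


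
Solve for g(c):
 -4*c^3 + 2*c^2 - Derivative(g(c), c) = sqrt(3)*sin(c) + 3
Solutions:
 g(c) = C1 - c^4 + 2*c^3/3 - 3*c + sqrt(3)*cos(c)


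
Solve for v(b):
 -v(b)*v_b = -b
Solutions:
 v(b) = -sqrt(C1 + b^2)
 v(b) = sqrt(C1 + b^2)


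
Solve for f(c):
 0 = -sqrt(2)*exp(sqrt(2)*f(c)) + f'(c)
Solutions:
 f(c) = sqrt(2)*(2*log(-1/(C1 + sqrt(2)*c)) - log(2))/4


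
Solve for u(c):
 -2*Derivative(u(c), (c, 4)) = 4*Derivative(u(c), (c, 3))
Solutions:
 u(c) = C1 + C2*c + C3*c^2 + C4*exp(-2*c)


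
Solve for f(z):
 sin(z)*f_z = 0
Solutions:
 f(z) = C1


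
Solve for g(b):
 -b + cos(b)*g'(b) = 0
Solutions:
 g(b) = C1 + Integral(b/cos(b), b)


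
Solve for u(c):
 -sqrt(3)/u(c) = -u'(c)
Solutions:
 u(c) = -sqrt(C1 + 2*sqrt(3)*c)
 u(c) = sqrt(C1 + 2*sqrt(3)*c)


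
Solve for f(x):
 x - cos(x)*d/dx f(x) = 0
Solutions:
 f(x) = C1 + Integral(x/cos(x), x)


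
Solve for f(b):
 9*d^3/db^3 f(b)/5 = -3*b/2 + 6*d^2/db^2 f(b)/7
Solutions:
 f(b) = C1 + C2*b + C3*exp(10*b/21) + 7*b^3/24 + 147*b^2/80


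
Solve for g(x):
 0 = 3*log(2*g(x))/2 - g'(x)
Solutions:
 -2*Integral(1/(log(_y) + log(2)), (_y, g(x)))/3 = C1 - x


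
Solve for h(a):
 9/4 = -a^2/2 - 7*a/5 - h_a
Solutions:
 h(a) = C1 - a^3/6 - 7*a^2/10 - 9*a/4


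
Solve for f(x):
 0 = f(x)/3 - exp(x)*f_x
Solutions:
 f(x) = C1*exp(-exp(-x)/3)


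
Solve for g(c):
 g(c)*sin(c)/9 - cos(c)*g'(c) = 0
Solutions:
 g(c) = C1/cos(c)^(1/9)


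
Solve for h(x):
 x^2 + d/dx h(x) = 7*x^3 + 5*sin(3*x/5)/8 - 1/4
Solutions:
 h(x) = C1 + 7*x^4/4 - x^3/3 - x/4 - 25*cos(3*x/5)/24


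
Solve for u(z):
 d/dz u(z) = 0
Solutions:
 u(z) = C1


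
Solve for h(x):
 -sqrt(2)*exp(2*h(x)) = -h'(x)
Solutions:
 h(x) = log(-sqrt(-1/(C1 + sqrt(2)*x))) - log(2)/2
 h(x) = log(-1/(C1 + sqrt(2)*x))/2 - log(2)/2


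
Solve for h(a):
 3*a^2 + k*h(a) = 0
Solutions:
 h(a) = -3*a^2/k


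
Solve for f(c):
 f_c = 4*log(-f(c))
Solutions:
 -li(-f(c)) = C1 + 4*c


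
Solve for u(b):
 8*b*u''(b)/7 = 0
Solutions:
 u(b) = C1 + C2*b


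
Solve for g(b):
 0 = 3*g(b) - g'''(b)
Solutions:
 g(b) = C3*exp(3^(1/3)*b) + (C1*sin(3^(5/6)*b/2) + C2*cos(3^(5/6)*b/2))*exp(-3^(1/3)*b/2)


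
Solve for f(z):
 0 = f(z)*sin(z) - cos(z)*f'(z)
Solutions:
 f(z) = C1/cos(z)


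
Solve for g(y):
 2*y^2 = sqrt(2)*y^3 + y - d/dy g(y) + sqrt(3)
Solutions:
 g(y) = C1 + sqrt(2)*y^4/4 - 2*y^3/3 + y^2/2 + sqrt(3)*y


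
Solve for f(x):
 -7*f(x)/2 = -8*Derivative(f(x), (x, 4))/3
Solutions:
 f(x) = C1*exp(-21^(1/4)*x/2) + C2*exp(21^(1/4)*x/2) + C3*sin(21^(1/4)*x/2) + C4*cos(21^(1/4)*x/2)


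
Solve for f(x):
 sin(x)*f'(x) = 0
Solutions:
 f(x) = C1


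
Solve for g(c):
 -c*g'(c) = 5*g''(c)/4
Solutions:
 g(c) = C1 + C2*erf(sqrt(10)*c/5)


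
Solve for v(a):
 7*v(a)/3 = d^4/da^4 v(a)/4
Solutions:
 v(a) = C1*exp(-sqrt(2)*3^(3/4)*7^(1/4)*a/3) + C2*exp(sqrt(2)*3^(3/4)*7^(1/4)*a/3) + C3*sin(sqrt(2)*3^(3/4)*7^(1/4)*a/3) + C4*cos(sqrt(2)*3^(3/4)*7^(1/4)*a/3)


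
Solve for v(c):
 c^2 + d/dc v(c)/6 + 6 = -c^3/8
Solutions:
 v(c) = C1 - 3*c^4/16 - 2*c^3 - 36*c


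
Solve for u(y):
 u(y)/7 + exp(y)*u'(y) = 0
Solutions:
 u(y) = C1*exp(exp(-y)/7)


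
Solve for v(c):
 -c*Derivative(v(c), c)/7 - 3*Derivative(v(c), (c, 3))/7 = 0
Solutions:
 v(c) = C1 + Integral(C2*airyai(-3^(2/3)*c/3) + C3*airybi(-3^(2/3)*c/3), c)


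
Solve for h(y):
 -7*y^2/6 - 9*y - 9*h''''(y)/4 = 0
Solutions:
 h(y) = C1 + C2*y + C3*y^2 + C4*y^3 - 7*y^6/4860 - y^5/30


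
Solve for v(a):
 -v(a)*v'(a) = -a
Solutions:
 v(a) = -sqrt(C1 + a^2)
 v(a) = sqrt(C1 + a^2)


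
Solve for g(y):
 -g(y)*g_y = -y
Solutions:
 g(y) = -sqrt(C1 + y^2)
 g(y) = sqrt(C1 + y^2)


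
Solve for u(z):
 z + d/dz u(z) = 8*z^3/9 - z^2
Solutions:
 u(z) = C1 + 2*z^4/9 - z^3/3 - z^2/2


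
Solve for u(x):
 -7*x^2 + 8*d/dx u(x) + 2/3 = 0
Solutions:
 u(x) = C1 + 7*x^3/24 - x/12


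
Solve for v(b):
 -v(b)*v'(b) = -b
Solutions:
 v(b) = -sqrt(C1 + b^2)
 v(b) = sqrt(C1 + b^2)


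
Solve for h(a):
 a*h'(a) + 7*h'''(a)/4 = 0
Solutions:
 h(a) = C1 + Integral(C2*airyai(-14^(2/3)*a/7) + C3*airybi(-14^(2/3)*a/7), a)


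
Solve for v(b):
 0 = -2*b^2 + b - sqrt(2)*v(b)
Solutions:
 v(b) = sqrt(2)*b*(1 - 2*b)/2


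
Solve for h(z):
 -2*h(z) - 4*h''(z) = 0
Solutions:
 h(z) = C1*sin(sqrt(2)*z/2) + C2*cos(sqrt(2)*z/2)


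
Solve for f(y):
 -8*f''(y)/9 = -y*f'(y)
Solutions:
 f(y) = C1 + C2*erfi(3*y/4)


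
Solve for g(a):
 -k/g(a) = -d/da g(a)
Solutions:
 g(a) = -sqrt(C1 + 2*a*k)
 g(a) = sqrt(C1 + 2*a*k)


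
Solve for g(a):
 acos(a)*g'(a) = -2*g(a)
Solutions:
 g(a) = C1*exp(-2*Integral(1/acos(a), a))


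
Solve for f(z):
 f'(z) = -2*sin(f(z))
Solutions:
 f(z) = -acos((-C1 - exp(4*z))/(C1 - exp(4*z))) + 2*pi
 f(z) = acos((-C1 - exp(4*z))/(C1 - exp(4*z)))


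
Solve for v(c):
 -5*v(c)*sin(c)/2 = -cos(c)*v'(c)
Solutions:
 v(c) = C1/cos(c)^(5/2)


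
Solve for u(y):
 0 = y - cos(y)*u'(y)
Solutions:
 u(y) = C1 + Integral(y/cos(y), y)


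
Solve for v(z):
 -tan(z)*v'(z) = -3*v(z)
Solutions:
 v(z) = C1*sin(z)^3


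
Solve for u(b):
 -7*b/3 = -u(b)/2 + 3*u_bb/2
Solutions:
 u(b) = C1*exp(-sqrt(3)*b/3) + C2*exp(sqrt(3)*b/3) + 14*b/3


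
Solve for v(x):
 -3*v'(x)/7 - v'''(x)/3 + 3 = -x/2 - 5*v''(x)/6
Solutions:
 v(x) = C1 + C2*exp(x*(35 - sqrt(217))/28) + C3*exp(x*(sqrt(217) + 35)/28) + 7*x^2/12 + 1001*x/108


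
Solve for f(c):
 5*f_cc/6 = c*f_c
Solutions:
 f(c) = C1 + C2*erfi(sqrt(15)*c/5)


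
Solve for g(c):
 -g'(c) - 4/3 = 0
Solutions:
 g(c) = C1 - 4*c/3


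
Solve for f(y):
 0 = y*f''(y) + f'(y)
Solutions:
 f(y) = C1 + C2*log(y)


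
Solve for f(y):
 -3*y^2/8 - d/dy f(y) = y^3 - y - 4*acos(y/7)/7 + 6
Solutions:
 f(y) = C1 - y^4/4 - y^3/8 + y^2/2 + 4*y*acos(y/7)/7 - 6*y - 4*sqrt(49 - y^2)/7


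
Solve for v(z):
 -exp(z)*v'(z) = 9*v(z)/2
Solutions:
 v(z) = C1*exp(9*exp(-z)/2)


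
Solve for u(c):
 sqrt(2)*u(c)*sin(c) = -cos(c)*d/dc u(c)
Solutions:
 u(c) = C1*cos(c)^(sqrt(2))


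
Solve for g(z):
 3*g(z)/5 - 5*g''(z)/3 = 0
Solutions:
 g(z) = C1*exp(-3*z/5) + C2*exp(3*z/5)


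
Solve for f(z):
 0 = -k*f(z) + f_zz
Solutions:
 f(z) = C1*exp(-sqrt(k)*z) + C2*exp(sqrt(k)*z)


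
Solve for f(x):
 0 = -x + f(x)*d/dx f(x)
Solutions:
 f(x) = -sqrt(C1 + x^2)
 f(x) = sqrt(C1 + x^2)


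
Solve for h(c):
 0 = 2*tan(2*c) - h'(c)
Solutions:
 h(c) = C1 - log(cos(2*c))


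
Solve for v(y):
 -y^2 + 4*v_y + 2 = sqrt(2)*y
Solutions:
 v(y) = C1 + y^3/12 + sqrt(2)*y^2/8 - y/2


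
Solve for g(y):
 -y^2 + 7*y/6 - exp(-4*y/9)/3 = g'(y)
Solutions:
 g(y) = C1 - y^3/3 + 7*y^2/12 + 3*exp(-4*y/9)/4


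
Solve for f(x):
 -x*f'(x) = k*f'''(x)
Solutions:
 f(x) = C1 + Integral(C2*airyai(x*(-1/k)^(1/3)) + C3*airybi(x*(-1/k)^(1/3)), x)


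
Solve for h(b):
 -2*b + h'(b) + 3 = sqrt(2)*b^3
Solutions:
 h(b) = C1 + sqrt(2)*b^4/4 + b^2 - 3*b


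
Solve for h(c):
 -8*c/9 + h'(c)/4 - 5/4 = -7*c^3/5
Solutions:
 h(c) = C1 - 7*c^4/5 + 16*c^2/9 + 5*c


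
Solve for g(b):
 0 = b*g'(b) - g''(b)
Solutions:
 g(b) = C1 + C2*erfi(sqrt(2)*b/2)


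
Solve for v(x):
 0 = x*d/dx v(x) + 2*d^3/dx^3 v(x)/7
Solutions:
 v(x) = C1 + Integral(C2*airyai(-2^(2/3)*7^(1/3)*x/2) + C3*airybi(-2^(2/3)*7^(1/3)*x/2), x)


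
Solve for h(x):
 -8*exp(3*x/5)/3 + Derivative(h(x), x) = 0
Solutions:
 h(x) = C1 + 40*exp(3*x/5)/9


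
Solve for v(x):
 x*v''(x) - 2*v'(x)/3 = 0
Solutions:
 v(x) = C1 + C2*x^(5/3)


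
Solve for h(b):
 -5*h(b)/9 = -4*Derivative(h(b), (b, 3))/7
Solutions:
 h(b) = C3*exp(210^(1/3)*b/6) + (C1*sin(3^(5/6)*70^(1/3)*b/12) + C2*cos(3^(5/6)*70^(1/3)*b/12))*exp(-210^(1/3)*b/12)


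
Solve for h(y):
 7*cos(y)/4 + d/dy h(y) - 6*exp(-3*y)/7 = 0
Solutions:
 h(y) = C1 - 7*sin(y)/4 - 2*exp(-3*y)/7
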